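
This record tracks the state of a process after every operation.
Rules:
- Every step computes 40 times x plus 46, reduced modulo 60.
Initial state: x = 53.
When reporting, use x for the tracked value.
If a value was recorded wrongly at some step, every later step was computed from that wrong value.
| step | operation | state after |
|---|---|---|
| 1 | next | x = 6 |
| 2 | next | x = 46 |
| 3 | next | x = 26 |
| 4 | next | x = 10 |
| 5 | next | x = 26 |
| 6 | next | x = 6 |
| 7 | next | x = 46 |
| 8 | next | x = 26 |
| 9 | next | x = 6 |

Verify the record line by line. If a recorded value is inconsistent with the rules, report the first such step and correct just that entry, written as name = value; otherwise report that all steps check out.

Recomputing the run from the initial state:
step 1: x = 6
step 2: x = 46
step 3: x = 26
step 4: x = 6
step 5: x = 46
step 6: x = 26
step 7: x = 6
step 8: x = 46
step 9: x = 26
The first disagreement with the record is at step 4, where the value should be x = 6.

step 4, x = 6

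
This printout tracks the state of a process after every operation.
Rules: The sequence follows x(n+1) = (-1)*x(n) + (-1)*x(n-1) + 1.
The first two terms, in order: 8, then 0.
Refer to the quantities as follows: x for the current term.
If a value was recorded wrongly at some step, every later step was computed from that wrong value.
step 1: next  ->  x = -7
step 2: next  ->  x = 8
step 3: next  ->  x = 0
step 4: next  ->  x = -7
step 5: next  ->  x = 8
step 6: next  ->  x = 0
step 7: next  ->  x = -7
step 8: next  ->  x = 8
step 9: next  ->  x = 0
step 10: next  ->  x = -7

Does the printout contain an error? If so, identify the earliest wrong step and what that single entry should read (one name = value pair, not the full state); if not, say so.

no error

Step 1: x = -1*(0) + (-1)*(8) + (1) = -7 — consistent with the printout.
Step 2: x = -1*(-7) + (-1)*(0) + (1) = 8 — checks out.
Step 3: x = -1*(8) + (-1)*(-7) + (1) = 0 — verified.
Step 4: x = -1*(0) + (-1)*(8) + (1) = -7 — no discrepancy.
Step 5: x = -1*(-7) + (-1)*(0) + (1) = 8 — no discrepancy.
Step 6: x = -1*(8) + (-1)*(-7) + (1) = 0 — in agreement.
Step 7: x = -1*(0) + (-1)*(8) + (1) = -7 — matches.
Step 8: x = -1*(-7) + (-1)*(0) + (1) = 8 — exactly as logged.
Step 9: x = -1*(8) + (-1)*(-7) + (1) = 0 — exactly as logged.
Step 10: x = -1*(0) + (-1)*(8) + (1) = -7 — no discrepancy.
No step deviates from the rules.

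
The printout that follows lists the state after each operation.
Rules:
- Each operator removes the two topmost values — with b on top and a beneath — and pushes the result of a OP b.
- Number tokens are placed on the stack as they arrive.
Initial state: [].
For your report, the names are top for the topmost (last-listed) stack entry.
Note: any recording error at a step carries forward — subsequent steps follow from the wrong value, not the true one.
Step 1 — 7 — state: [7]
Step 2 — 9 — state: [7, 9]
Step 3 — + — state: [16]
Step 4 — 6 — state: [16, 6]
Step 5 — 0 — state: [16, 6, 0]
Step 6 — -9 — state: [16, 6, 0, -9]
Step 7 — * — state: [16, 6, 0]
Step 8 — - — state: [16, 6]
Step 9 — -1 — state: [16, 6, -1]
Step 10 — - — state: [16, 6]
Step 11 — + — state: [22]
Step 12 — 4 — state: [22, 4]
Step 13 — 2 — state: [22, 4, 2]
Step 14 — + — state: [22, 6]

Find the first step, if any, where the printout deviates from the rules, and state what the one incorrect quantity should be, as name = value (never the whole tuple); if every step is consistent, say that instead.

Recomputing the run from the initial state:
step 1: [7]
step 2: [7, 9]
step 3: [16]
step 4: [16, 6]
step 5: [16, 6, 0]
step 6: [16, 6, 0, -9]
step 7: [16, 6, 0]
step 8: [16, 6]
step 9: [16, 6, -1]
step 10: [16, 7]
step 11: [23]
step 12: [23, 4]
step 13: [23, 4, 2]
step 14: [23, 6]
The first disagreement with the printout is at step 10, where the value should be top = 7.

step 10, top = 7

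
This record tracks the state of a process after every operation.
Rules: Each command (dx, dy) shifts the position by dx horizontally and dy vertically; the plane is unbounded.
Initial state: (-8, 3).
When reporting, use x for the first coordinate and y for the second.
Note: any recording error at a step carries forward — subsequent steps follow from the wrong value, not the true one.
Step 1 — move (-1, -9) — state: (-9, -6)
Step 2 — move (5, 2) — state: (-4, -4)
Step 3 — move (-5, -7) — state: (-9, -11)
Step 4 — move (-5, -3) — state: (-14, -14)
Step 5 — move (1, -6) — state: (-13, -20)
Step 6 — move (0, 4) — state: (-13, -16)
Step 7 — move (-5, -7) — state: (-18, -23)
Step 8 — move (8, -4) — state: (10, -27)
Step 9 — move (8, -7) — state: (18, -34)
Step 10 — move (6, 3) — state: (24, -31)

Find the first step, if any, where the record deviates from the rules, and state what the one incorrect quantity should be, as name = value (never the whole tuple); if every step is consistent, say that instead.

step 8, x = -10

1. x = -8 + (-1) = -9, y = 3 + (-9) = -6 (in agreement)
2. x = -9 + (5) = -4, y = -6 + (2) = -4 (agrees with the record)
3. x = -4 + (-5) = -9, y = -4 + (-7) = -11 (agrees with the record)
4. x = -9 + (-5) = -14, y = -11 + (-3) = -14 (verified)
5. x = -14 + (1) = -13, y = -14 + (-6) = -20 (confirmed correct)
6. x = -13 + (0) = -13, y = -20 + (4) = -16 (matches)
7. x = -13 + (-5) = -18, y = -16 + (-7) = -23 (matches)
8. x = -18 + (8) = -10, y = -23 + (-4) = -27 (this is not what the record shows)
So the first discrepancy is step 8, where the right value is x = -10.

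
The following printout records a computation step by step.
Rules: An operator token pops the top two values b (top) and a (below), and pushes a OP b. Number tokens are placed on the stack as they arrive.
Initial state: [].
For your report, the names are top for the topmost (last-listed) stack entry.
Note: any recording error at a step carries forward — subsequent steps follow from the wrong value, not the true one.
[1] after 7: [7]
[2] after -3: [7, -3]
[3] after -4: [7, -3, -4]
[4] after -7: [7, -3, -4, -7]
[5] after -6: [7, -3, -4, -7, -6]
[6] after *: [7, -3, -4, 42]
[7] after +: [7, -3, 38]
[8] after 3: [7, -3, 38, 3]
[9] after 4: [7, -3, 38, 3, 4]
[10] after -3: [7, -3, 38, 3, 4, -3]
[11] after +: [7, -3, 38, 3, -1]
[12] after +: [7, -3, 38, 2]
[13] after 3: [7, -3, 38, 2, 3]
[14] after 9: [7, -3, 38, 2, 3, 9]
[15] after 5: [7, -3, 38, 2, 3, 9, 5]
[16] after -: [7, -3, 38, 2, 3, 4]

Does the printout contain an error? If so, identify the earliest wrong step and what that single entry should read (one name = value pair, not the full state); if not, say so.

step 11, top = 1

step 1: push 7: top = 7 -> matches
step 2: push -3: top = -3 -> agrees with the printout
step 3: push -4: top = -4 -> checks out
step 4: push -7: top = -7 -> in agreement
step 5: push -6: top = -6 -> in agreement
step 6: -7 * -6 = 42 -> agrees with the printout
step 7: -4 + 42 = 38 -> agrees with the printout
step 8: push 3: top = 3 -> in agreement
step 9: push 4: top = 4 -> confirmed correct
step 10: push -3: top = -3 -> checks out
step 11: 4 + -3 = 1 -> the recorded entry deviates here
That makes step 11 the first incorrect line — top = 1 is what it should show.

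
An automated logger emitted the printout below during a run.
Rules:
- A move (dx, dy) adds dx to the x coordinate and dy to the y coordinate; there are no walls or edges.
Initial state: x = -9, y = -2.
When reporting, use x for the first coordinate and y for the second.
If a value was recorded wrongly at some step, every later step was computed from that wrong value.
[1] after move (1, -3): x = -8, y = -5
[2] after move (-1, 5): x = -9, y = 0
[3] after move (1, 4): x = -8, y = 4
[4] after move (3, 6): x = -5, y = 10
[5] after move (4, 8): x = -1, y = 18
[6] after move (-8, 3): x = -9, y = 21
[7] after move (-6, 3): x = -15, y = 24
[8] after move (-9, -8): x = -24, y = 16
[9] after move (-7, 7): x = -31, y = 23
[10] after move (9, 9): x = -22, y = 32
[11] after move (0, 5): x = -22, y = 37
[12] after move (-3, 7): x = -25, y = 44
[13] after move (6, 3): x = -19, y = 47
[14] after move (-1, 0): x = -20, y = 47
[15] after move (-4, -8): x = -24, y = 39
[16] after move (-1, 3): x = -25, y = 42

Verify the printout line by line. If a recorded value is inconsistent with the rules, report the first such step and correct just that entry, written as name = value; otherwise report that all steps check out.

Step 1: x = -9 + (1) = -8, y = -2 + (-3) = -5 — consistent with the printout.
Step 2: x = -8 + (-1) = -9, y = -5 + (5) = 0 — no discrepancy.
Step 3: x = -9 + (1) = -8, y = 0 + (4) = 4 — same as recorded.
Step 4: x = -8 + (3) = -5, y = 4 + (6) = 10 — verified.
Step 5: x = -5 + (4) = -1, y = 10 + (8) = 18 — no discrepancy.
Step 6: x = -1 + (-8) = -9, y = 18 + (3) = 21 — same as recorded.
Step 7: x = -9 + (-6) = -15, y = 21 + (3) = 24 — same as recorded.
Step 8: x = -15 + (-9) = -24, y = 24 + (-8) = 16 — confirmed correct.
Step 9: x = -24 + (-7) = -31, y = 16 + (7) = 23 — agrees with the printout.
Step 10: x = -31 + (9) = -22, y = 23 + (9) = 32 — same as recorded.
Step 11: x = -22 + (0) = -22, y = 32 + (5) = 37 — confirmed correct.
Step 12: x = -22 + (-3) = -25, y = 37 + (7) = 44 — consistent with the printout.
Step 13: x = -25 + (6) = -19, y = 44 + (3) = 47 — same as recorded.
Step 14: x = -19 + (-1) = -20, y = 47 + (0) = 47 — verified.
Step 15: x = -20 + (-4) = -24, y = 47 + (-8) = 39 — checks out.
Step 16: x = -24 + (-1) = -25, y = 39 + (3) = 42 — exactly as logged.
Each recorded entry agrees with the recomputation.

no error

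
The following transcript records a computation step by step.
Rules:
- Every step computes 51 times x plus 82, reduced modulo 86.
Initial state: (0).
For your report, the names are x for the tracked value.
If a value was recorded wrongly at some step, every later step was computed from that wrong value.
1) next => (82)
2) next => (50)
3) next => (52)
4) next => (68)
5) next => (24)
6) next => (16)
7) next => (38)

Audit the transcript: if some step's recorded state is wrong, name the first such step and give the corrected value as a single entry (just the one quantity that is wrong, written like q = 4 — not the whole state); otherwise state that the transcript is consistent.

no error

Recomputing the run from the initial state:
step 1: x = 82
step 2: x = 50
step 3: x = 52
step 4: x = 68
step 5: x = 24
step 6: x = 16
step 7: x = 38
This matches the transcript at every step.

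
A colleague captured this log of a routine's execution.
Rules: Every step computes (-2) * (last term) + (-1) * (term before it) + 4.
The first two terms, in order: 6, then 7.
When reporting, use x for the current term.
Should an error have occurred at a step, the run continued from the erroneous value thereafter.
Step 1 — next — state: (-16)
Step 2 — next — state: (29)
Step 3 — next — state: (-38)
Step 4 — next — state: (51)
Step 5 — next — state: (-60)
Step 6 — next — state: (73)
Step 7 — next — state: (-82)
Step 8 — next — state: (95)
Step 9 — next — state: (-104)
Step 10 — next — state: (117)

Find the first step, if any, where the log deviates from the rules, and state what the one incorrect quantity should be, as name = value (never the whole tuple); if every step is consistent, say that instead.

Recomputing the run from the initial state:
step 1: x = -16
step 2: x = 29
step 3: x = -38
step 4: x = 51
step 5: x = -60
step 6: x = 73
step 7: x = -82
step 8: x = 95
step 9: x = -104
step 10: x = 117
This matches the log at every step.

no error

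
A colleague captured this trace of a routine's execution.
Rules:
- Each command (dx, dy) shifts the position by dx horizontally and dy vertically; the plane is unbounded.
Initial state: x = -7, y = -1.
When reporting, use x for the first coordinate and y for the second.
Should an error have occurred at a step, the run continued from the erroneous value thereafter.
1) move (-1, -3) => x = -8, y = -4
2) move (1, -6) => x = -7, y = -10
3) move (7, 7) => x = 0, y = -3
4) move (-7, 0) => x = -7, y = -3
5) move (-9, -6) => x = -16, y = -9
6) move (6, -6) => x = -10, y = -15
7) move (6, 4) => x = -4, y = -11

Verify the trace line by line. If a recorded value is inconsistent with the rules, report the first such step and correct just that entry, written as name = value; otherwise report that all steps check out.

step 1: x = -7 + (-1) = -8, y = -1 + (-3) = -4 -> no discrepancy
step 2: x = -8 + (1) = -7, y = -4 + (-6) = -10 -> agrees with the trace
step 3: x = -7 + (7) = 0, y = -10 + (7) = -3 -> matches
step 4: x = 0 + (-7) = -7, y = -3 + (0) = -3 -> in agreement
step 5: x = -7 + (-9) = -16, y = -3 + (-6) = -9 -> agrees with the trace
step 6: x = -16 + (6) = -10, y = -9 + (-6) = -15 -> no discrepancy
step 7: x = -10 + (6) = -4, y = -15 + (4) = -11 -> in agreement
Nothing is out of place; the run is error-free.

no error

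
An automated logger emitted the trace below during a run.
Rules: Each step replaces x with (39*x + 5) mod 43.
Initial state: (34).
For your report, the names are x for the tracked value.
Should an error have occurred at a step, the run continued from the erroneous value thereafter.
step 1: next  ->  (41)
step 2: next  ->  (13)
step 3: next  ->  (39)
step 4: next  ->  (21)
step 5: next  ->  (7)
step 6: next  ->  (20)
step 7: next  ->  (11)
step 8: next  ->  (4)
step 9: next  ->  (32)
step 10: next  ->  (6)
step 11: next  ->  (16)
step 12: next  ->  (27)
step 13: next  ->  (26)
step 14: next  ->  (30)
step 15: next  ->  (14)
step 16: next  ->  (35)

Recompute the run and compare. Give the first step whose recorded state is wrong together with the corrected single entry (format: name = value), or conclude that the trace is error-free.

1. x = (39*34 + 5) mod 43 = 41 (exactly as logged)
2. x = (39*41 + 5) mod 43 = 13 (confirmed correct)
3. x = (39*13 + 5) mod 43 = 39 (verified)
4. x = (39*39 + 5) mod 43 = 21 (consistent with the trace)
5. x = (39*21 + 5) mod 43 = 7 (same as recorded)
6. x = (39*7 + 5) mod 43 = 20 (same as recorded)
7. x = (39*20 + 5) mod 43 = 11 (verified)
8. x = (39*11 + 5) mod 43 = 4 (no discrepancy)
9. x = (39*4 + 5) mod 43 = 32 (same as recorded)
10. x = (39*32 + 5) mod 43 = 6 (consistent with the trace)
11. x = (39*6 + 5) mod 43 = 24 (the trace has a different value)
First deviation found at step 11; the corrected entry is x = 24.

step 11, x = 24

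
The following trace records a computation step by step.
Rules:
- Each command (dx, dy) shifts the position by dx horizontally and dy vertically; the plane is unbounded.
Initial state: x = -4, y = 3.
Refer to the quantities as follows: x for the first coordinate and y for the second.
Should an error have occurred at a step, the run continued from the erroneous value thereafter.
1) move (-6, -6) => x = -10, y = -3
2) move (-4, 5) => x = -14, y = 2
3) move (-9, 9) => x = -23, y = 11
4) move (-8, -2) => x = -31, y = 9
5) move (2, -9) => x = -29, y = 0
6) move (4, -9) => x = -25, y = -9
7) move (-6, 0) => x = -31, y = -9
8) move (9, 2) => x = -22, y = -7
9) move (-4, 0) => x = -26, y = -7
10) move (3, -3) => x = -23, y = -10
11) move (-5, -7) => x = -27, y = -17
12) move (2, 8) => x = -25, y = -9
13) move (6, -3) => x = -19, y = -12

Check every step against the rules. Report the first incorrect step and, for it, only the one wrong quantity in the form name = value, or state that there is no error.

step 11, x = -28

Recomputing the run from the initial state:
step 1: x = -10, y = -3
step 2: x = -14, y = 2
step 3: x = -23, y = 11
step 4: x = -31, y = 9
step 5: x = -29, y = 0
step 6: x = -25, y = -9
step 7: x = -31, y = -9
step 8: x = -22, y = -7
step 9: x = -26, y = -7
step 10: x = -23, y = -10
step 11: x = -28, y = -17
step 12: x = -26, y = -9
step 13: x = -20, y = -12
The first disagreement with the trace is at step 11, where the value should be x = -28.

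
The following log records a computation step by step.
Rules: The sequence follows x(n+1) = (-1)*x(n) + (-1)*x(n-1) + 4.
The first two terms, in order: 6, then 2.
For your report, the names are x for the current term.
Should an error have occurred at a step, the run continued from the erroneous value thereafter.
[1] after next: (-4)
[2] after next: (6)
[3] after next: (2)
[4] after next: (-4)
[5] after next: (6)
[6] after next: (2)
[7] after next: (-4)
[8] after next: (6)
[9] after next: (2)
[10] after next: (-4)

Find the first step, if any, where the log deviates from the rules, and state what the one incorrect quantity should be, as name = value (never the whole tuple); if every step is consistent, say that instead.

no error

Recomputing the run from the initial state:
step 1: x = -4
step 2: x = 6
step 3: x = 2
step 4: x = -4
step 5: x = 6
step 6: x = 2
step 7: x = -4
step 8: x = 6
step 9: x = 2
step 10: x = -4
This matches the log at every step.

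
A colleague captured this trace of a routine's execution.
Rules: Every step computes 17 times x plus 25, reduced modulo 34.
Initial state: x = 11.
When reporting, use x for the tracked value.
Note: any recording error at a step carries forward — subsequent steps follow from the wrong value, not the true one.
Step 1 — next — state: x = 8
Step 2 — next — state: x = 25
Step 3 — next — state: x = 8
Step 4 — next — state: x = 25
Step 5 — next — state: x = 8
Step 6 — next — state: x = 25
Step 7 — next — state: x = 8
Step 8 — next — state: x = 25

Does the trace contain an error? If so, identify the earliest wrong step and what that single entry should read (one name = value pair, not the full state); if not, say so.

step 1: x = (17*11 + 25) mod 34 = 8 -> consistent with the trace
step 2: x = (17*8 + 25) mod 34 = 25 -> checks out
step 3: x = (17*25 + 25) mod 34 = 8 -> checks out
step 4: x = (17*8 + 25) mod 34 = 25 -> same as recorded
step 5: x = (17*25 + 25) mod 34 = 8 -> confirmed correct
step 6: x = (17*8 + 25) mod 34 = 25 -> verified
step 7: x = (17*25 + 25) mod 34 = 8 -> checks out
step 8: x = (17*8 + 25) mod 34 = 25 -> checks out
Every step is consistent.

no error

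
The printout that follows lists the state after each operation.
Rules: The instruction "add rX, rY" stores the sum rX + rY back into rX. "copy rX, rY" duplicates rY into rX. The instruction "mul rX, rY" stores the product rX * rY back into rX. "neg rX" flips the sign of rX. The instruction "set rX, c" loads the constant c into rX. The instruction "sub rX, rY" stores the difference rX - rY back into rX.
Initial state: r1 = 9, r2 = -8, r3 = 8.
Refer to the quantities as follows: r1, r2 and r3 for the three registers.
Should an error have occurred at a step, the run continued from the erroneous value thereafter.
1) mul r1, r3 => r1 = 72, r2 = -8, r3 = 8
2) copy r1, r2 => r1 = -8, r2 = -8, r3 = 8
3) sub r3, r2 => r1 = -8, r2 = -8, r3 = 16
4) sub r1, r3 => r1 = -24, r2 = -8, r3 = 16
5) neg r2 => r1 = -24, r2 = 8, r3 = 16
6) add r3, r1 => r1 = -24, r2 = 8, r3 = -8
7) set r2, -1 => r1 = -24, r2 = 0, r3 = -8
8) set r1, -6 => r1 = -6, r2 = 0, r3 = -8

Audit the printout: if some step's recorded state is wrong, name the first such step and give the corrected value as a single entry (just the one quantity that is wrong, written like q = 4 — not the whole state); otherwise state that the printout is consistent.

step 7, r2 = -1

Recomputing the run from the initial state:
step 1: r1 = 72, r2 = -8, r3 = 8
step 2: r1 = -8, r2 = -8, r3 = 8
step 3: r1 = -8, r2 = -8, r3 = 16
step 4: r1 = -24, r2 = -8, r3 = 16
step 5: r1 = -24, r2 = 8, r3 = 16
step 6: r1 = -24, r2 = 8, r3 = -8
step 7: r1 = -24, r2 = -1, r3 = -8
step 8: r1 = -6, r2 = -1, r3 = -8
The first disagreement with the printout is at step 7, where the value should be r2 = -1.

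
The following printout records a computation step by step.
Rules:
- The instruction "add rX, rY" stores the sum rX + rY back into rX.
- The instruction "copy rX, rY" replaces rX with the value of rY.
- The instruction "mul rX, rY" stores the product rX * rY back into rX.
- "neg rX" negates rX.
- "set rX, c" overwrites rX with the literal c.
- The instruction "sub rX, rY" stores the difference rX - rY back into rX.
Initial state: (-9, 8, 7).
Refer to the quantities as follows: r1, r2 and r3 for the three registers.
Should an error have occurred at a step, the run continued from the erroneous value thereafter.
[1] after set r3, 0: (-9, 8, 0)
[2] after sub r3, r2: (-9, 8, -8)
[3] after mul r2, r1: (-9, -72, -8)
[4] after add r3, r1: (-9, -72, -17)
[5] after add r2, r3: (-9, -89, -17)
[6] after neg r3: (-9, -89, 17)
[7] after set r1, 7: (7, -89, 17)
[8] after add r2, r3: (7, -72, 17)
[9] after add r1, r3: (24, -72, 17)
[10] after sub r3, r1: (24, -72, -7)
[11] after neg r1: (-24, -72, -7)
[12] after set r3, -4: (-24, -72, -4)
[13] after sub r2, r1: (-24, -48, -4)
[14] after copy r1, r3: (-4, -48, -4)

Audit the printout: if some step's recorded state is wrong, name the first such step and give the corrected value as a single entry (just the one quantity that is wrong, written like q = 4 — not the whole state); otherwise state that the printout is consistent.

Recomputing the run from the initial state:
step 1: r1 = -9, r2 = 8, r3 = 0
step 2: r1 = -9, r2 = 8, r3 = -8
step 3: r1 = -9, r2 = -72, r3 = -8
step 4: r1 = -9, r2 = -72, r3 = -17
step 5: r1 = -9, r2 = -89, r3 = -17
step 6: r1 = -9, r2 = -89, r3 = 17
step 7: r1 = 7, r2 = -89, r3 = 17
step 8: r1 = 7, r2 = -72, r3 = 17
step 9: r1 = 24, r2 = -72, r3 = 17
step 10: r1 = 24, r2 = -72, r3 = -7
step 11: r1 = -24, r2 = -72, r3 = -7
step 12: r1 = -24, r2 = -72, r3 = -4
step 13: r1 = -24, r2 = -48, r3 = -4
step 14: r1 = -4, r2 = -48, r3 = -4
This matches the printout at every step.

no error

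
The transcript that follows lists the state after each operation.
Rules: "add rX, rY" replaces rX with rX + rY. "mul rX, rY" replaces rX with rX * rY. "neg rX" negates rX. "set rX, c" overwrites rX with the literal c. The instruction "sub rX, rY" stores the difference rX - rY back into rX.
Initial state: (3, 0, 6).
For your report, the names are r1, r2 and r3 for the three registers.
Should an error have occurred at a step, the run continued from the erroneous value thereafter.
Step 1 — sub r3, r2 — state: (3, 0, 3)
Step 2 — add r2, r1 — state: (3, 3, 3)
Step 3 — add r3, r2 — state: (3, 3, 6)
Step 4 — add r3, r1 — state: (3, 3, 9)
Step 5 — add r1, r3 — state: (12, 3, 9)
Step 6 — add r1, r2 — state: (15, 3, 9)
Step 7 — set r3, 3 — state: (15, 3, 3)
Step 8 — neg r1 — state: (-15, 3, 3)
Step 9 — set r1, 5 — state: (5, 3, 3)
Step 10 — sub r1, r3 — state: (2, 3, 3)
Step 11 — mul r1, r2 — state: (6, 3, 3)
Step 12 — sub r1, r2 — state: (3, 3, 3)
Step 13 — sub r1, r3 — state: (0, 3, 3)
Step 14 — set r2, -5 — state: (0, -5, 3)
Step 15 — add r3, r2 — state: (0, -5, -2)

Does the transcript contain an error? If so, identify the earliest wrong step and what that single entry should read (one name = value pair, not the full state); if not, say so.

step 1, r3 = 6

Step 1: r3 = 6 - 0 = 6 — the transcript has a different value.
The earliest wrong entry is at step 1: it should read r3 = 6.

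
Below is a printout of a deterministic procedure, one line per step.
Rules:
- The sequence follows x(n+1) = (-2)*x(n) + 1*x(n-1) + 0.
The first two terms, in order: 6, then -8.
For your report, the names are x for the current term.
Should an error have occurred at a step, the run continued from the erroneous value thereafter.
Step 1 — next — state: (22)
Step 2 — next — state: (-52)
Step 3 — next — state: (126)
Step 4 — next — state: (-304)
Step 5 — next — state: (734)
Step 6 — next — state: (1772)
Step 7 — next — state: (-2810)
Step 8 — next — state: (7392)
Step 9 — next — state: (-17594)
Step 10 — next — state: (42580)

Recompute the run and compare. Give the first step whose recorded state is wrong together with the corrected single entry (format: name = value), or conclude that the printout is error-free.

step 6, x = -1772

Recomputing the run from the initial state:
step 1: x = 22
step 2: x = -52
step 3: x = 126
step 4: x = -304
step 5: x = 734
step 6: x = -1772
step 7: x = 4278
step 8: x = -10328
step 9: x = 24934
step 10: x = -60196
The first disagreement with the printout is at step 6, where the value should be x = -1772.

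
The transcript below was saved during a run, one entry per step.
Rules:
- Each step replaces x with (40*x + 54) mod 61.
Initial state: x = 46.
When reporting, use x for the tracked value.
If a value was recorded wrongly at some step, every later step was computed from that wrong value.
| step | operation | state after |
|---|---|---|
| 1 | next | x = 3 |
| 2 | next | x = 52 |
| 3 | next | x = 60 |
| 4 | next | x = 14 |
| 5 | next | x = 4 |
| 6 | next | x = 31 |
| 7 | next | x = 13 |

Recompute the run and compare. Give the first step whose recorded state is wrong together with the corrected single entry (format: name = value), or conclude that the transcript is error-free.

step 1: x = (40*46 + 54) mod 61 = 3 -> agrees with the transcript
step 2: x = (40*3 + 54) mod 61 = 52 -> matches
step 3: x = (40*52 + 54) mod 61 = 60 -> same as recorded
step 4: x = (40*60 + 54) mod 61 = 14 -> no discrepancy
step 5: x = (40*14 + 54) mod 61 = 4 -> same as recorded
step 6: x = (40*4 + 54) mod 61 = 31 -> exactly as logged
step 7: x = (40*31 + 54) mod 61 = 13 -> verified
All entries verified; no error found.

no error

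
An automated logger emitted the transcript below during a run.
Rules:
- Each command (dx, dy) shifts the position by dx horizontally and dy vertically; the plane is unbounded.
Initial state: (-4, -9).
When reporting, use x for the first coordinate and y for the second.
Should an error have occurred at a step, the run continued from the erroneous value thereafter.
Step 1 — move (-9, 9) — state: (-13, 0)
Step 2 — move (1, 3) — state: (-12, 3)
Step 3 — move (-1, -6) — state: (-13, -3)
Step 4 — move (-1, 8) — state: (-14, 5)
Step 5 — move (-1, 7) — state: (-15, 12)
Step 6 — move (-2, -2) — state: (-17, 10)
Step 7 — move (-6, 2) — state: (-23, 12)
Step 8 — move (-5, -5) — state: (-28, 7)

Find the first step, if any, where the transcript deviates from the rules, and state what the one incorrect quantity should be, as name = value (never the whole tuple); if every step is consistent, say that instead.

step 1: x = -4 + (-9) = -13, y = -9 + (9) = 0 -> exactly as logged
step 2: x = -13 + (1) = -12, y = 0 + (3) = 3 -> same as recorded
step 3: x = -12 + (-1) = -13, y = 3 + (-6) = -3 -> in agreement
step 4: x = -13 + (-1) = -14, y = -3 + (8) = 5 -> same as recorded
step 5: x = -14 + (-1) = -15, y = 5 + (7) = 12 -> in agreement
step 6: x = -15 + (-2) = -17, y = 12 + (-2) = 10 -> checks out
step 7: x = -17 + (-6) = -23, y = 10 + (2) = 12 -> in agreement
step 8: x = -23 + (-5) = -28, y = 12 + (-5) = 7 -> matches
The whole run recomputes cleanly — no discrepancies.

no error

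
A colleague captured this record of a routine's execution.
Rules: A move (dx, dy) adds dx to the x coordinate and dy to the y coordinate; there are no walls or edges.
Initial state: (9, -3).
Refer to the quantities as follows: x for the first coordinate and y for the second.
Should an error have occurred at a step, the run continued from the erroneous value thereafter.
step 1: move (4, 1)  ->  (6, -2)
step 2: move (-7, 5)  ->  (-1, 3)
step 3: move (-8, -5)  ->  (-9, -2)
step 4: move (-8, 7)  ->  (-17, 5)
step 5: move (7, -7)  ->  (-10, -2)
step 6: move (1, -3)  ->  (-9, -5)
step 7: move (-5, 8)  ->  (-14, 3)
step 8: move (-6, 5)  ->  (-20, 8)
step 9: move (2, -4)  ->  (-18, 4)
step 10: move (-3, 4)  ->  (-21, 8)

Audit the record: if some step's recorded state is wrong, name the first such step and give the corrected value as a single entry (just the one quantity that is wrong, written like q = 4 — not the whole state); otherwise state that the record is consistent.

step 1, x = 13

Step 1: x = 9 + (4) = 13, y = -3 + (1) = -2 — the entry is off here.
So the first discrepancy is step 1, where the right value is x = 13.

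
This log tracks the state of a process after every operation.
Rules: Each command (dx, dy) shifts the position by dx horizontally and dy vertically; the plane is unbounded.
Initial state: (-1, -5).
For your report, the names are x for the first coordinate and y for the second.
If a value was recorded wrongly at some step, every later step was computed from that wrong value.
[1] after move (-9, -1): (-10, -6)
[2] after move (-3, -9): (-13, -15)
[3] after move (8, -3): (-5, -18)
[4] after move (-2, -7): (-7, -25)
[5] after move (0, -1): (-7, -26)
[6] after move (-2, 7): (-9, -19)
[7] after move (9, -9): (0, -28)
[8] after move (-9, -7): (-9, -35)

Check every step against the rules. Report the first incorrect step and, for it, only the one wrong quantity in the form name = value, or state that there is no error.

no error

Step 1: x = -1 + (-9) = -10, y = -5 + (-1) = -6 — verified.
Step 2: x = -10 + (-3) = -13, y = -6 + (-9) = -15 — agrees with the log.
Step 3: x = -13 + (8) = -5, y = -15 + (-3) = -18 — exactly as logged.
Step 4: x = -5 + (-2) = -7, y = -18 + (-7) = -25 — in agreement.
Step 5: x = -7 + (0) = -7, y = -25 + (-1) = -26 — verified.
Step 6: x = -7 + (-2) = -9, y = -26 + (7) = -19 — checks out.
Step 7: x = -9 + (9) = 0, y = -19 + (-9) = -28 — exactly as logged.
Step 8: x = 0 + (-9) = -9, y = -28 + (-7) = -35 — checks out.
Each recorded entry agrees with the recomputation.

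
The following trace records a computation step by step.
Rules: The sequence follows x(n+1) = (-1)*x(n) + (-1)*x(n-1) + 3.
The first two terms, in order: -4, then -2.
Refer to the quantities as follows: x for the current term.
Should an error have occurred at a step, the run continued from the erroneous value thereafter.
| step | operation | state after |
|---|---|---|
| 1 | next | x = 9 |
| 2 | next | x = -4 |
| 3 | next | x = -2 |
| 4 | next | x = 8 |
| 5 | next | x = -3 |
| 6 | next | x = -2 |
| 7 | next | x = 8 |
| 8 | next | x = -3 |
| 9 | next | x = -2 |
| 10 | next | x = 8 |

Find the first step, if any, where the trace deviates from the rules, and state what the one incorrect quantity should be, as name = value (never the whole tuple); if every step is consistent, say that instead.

Step 1: x = -1*(-2) + (-1)*(-4) + (3) = 9 — consistent with the trace.
Step 2: x = -1*(9) + (-1)*(-2) + (3) = -4 — verified.
Step 3: x = -1*(-4) + (-1)*(9) + (3) = -2 — checks out.
Step 4: x = -1*(-2) + (-1)*(-4) + (3) = 9 — the trace disagrees here.
The audit stops at step 4: the recorded entry is wrong and should be x = 9.

step 4, x = 9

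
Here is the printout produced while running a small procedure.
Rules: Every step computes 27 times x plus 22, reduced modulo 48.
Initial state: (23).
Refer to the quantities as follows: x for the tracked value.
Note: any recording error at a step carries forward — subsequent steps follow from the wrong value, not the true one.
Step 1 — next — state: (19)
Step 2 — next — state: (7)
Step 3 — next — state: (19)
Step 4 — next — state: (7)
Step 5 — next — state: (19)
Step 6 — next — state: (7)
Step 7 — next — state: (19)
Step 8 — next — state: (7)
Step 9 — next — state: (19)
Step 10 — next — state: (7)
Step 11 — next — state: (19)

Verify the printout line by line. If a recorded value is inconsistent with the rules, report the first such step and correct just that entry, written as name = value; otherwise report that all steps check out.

1. x = (27*23 + 22) mod 48 = 19 (no discrepancy)
2. x = (27*19 + 22) mod 48 = 7 (same as recorded)
3. x = (27*7 + 22) mod 48 = 19 (same as recorded)
4. x = (27*19 + 22) mod 48 = 7 (checks out)
5. x = (27*7 + 22) mod 48 = 19 (agrees with the printout)
6. x = (27*19 + 22) mod 48 = 7 (exactly as logged)
7. x = (27*7 + 22) mod 48 = 19 (checks out)
8. x = (27*19 + 22) mod 48 = 7 (exactly as logged)
9. x = (27*7 + 22) mod 48 = 19 (exactly as logged)
10. x = (27*19 + 22) mod 48 = 7 (confirmed correct)
11. x = (27*7 + 22) mod 48 = 19 (checks out)
Nothing is out of place; the run is error-free.

no error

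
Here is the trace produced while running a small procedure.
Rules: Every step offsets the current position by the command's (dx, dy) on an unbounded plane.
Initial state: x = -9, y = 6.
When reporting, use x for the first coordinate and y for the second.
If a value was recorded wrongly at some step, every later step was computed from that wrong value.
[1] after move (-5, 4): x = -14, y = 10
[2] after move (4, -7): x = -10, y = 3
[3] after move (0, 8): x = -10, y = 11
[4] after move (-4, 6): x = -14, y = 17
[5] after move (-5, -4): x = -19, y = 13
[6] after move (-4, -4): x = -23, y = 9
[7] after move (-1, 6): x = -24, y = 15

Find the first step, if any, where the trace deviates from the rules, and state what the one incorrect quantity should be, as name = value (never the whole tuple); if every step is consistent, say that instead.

no error

Step 1: x = -9 + (-5) = -14, y = 6 + (4) = 10 — in agreement.
Step 2: x = -14 + (4) = -10, y = 10 + (-7) = 3 — same as recorded.
Step 3: x = -10 + (0) = -10, y = 3 + (8) = 11 — no discrepancy.
Step 4: x = -10 + (-4) = -14, y = 11 + (6) = 17 — confirmed correct.
Step 5: x = -14 + (-5) = -19, y = 17 + (-4) = 13 — in agreement.
Step 6: x = -19 + (-4) = -23, y = 13 + (-4) = 9 — matches.
Step 7: x = -23 + (-1) = -24, y = 9 + (6) = 15 — matches.
The whole run recomputes cleanly — no discrepancies.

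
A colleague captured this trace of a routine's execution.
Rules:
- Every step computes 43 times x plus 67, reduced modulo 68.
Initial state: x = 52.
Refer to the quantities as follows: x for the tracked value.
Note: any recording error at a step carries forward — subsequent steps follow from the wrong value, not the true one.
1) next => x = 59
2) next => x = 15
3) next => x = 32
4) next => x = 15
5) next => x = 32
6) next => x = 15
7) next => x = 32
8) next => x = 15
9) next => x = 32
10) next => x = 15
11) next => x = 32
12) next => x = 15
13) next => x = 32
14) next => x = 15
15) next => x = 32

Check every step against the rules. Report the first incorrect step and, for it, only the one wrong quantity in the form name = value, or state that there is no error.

1. x = (43*52 + 67) mod 68 = 59 (in agreement)
2. x = (43*59 + 67) mod 68 = 20 (the trace disagrees here)
The earliest wrong entry is at step 2: it should read x = 20.

step 2, x = 20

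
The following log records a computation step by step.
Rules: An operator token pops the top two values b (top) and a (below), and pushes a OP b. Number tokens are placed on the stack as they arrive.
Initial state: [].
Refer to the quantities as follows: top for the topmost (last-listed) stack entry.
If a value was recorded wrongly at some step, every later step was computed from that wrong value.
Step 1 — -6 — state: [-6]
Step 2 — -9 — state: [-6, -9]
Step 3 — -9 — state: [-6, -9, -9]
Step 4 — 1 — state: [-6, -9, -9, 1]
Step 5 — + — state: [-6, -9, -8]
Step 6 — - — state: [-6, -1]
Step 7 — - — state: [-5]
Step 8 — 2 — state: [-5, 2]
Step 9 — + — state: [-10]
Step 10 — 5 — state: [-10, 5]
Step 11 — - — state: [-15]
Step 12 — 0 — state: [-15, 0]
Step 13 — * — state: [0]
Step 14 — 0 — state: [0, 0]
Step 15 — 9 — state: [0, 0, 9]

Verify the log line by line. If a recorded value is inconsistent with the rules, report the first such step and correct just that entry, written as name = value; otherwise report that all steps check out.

step 9, top = -3

Recomputing the run from the initial state:
step 1: [-6]
step 2: [-6, -9]
step 3: [-6, -9, -9]
step 4: [-6, -9, -9, 1]
step 5: [-6, -9, -8]
step 6: [-6, -1]
step 7: [-5]
step 8: [-5, 2]
step 9: [-3]
step 10: [-3, 5]
step 11: [-8]
step 12: [-8, 0]
step 13: [0]
step 14: [0, 0]
step 15: [0, 0, 9]
The first disagreement with the log is at step 9, where the value should be top = -3.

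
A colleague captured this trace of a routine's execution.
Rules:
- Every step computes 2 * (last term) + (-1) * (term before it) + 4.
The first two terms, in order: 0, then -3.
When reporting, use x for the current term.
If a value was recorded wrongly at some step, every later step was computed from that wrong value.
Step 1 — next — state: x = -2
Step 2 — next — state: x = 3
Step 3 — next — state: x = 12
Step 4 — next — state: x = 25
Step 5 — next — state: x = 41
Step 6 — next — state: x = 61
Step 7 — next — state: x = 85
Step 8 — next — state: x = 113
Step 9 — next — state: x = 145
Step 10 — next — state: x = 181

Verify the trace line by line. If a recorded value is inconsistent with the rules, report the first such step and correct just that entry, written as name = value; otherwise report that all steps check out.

1. x = 2*(-3) + (-1)*(0) + (4) = -2 (same as recorded)
2. x = 2*(-2) + (-1)*(-3) + (4) = 3 (consistent with the trace)
3. x = 2*(3) + (-1)*(-2) + (4) = 12 (in agreement)
4. x = 2*(12) + (-1)*(3) + (4) = 25 (consistent with the trace)
5. x = 2*(25) + (-1)*(12) + (4) = 42 (first mismatch against the trace)
Step 5 is the first one off; corrected, x = 42.

step 5, x = 42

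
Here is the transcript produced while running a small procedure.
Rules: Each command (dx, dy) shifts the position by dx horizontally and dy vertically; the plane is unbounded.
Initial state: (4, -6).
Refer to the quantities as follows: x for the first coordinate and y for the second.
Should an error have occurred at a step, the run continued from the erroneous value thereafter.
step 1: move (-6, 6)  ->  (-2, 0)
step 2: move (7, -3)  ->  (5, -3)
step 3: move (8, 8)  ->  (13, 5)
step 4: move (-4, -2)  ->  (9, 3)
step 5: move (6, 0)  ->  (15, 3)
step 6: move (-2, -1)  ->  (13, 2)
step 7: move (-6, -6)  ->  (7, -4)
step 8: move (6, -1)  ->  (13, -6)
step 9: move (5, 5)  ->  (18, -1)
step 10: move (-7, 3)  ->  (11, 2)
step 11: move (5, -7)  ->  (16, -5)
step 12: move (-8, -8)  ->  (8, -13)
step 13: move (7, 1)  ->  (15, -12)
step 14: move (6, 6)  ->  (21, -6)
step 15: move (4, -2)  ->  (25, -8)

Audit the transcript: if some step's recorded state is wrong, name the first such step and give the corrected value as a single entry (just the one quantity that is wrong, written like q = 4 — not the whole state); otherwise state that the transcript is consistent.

step 8, y = -5

Recomputing the run from the initial state:
step 1: x = -2, y = 0
step 2: x = 5, y = -3
step 3: x = 13, y = 5
step 4: x = 9, y = 3
step 5: x = 15, y = 3
step 6: x = 13, y = 2
step 7: x = 7, y = -4
step 8: x = 13, y = -5
step 9: x = 18, y = 0
step 10: x = 11, y = 3
step 11: x = 16, y = -4
step 12: x = 8, y = -12
step 13: x = 15, y = -11
step 14: x = 21, y = -5
step 15: x = 25, y = -7
The first disagreement with the transcript is at step 8, where the value should be y = -5.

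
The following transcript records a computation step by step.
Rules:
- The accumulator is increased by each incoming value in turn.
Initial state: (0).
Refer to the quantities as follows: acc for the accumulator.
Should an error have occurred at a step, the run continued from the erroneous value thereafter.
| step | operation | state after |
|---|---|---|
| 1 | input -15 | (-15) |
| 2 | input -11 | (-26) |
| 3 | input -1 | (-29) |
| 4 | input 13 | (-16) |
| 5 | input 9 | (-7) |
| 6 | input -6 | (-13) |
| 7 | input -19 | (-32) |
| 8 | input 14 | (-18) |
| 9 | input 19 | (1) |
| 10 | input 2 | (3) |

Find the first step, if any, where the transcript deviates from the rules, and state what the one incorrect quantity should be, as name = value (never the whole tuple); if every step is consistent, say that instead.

Recomputing the run from the initial state:
step 1: acc = -15
step 2: acc = -26
step 3: acc = -27
step 4: acc = -14
step 5: acc = -5
step 6: acc = -11
step 7: acc = -30
step 8: acc = -16
step 9: acc = 3
step 10: acc = 5
The first disagreement with the transcript is at step 3, where the value should be acc = -27.

step 3, acc = -27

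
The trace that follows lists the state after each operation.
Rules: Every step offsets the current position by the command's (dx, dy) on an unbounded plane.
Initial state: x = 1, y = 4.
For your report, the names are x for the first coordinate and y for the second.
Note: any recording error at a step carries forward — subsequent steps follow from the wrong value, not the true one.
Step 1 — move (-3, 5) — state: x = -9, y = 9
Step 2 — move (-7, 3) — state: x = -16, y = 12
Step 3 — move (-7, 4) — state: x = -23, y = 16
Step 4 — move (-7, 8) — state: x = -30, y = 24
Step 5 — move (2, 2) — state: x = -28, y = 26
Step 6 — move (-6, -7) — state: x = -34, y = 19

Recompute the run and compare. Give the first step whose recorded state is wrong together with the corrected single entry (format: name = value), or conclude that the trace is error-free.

1. x = 1 + (-3) = -2, y = 4 + (5) = 9 (not what was recorded)
Conclusion: step 1 carries the first error; the entry should be x = -2.

step 1, x = -2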